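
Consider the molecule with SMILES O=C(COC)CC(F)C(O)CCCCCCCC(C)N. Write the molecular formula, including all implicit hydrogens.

C15H30FNO3

Walk through each heavy atom and fill implicit hydrogens from standard valence (C 4, N 3, O 2, S 2, halogen 1):
  atom 1: O, bond orders sum to 2 (valence 2) → 0 H
  atom 2: C, bond orders sum to 4 (valence 4) → 0 H
  atom 3: C, bond orders sum to 2 (valence 4) → 2 H
  atom 4: O, bond orders sum to 2 (valence 2) → 0 H
  atom 5: C, bond orders sum to 1 (valence 4) → 3 H
  atom 6: C, bond orders sum to 2 (valence 4) → 2 H
  atom 7: C, bond orders sum to 3 (valence 4) → 1 H
  atom 8: F (halogen, monovalent) → 0 H
  atom 9: C, bond orders sum to 3 (valence 4) → 1 H
  atom 10: O, bond orders sum to 1 (valence 2) → 1 H
  atom 11: C, bond orders sum to 2 (valence 4) → 2 H
  atom 12: C, bond orders sum to 2 (valence 4) → 2 H
  atom 13: C, bond orders sum to 2 (valence 4) → 2 H
  atom 14: C, bond orders sum to 2 (valence 4) → 2 H
  atom 15: C, bond orders sum to 2 (valence 4) → 2 H
  atom 16: C, bond orders sum to 2 (valence 4) → 2 H
  atom 17: C, bond orders sum to 2 (valence 4) → 2 H
  atom 18: C, bond orders sum to 3 (valence 4) → 1 H
  atom 19: C, bond orders sum to 1 (valence 4) → 3 H
  atom 20: N, bond orders sum to 1 (valence 3) → 2 H
Totals → C:15, H:30, F:1, N:1, O:3.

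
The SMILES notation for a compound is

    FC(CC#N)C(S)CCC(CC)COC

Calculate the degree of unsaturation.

2

Degree of unsaturation = (number of rings) + (number of π bonds).
Ring closures in the SMILES: 0.
π bonds: 1 triple bond (each 2 DoU) → 2 DoU from unsaturation.
Total DoU = 0 + 2 = 2.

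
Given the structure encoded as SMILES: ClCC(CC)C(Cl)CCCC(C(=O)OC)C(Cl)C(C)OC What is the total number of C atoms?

15

Count every carbon token in the SMILES (each C, including those in ring-closure positions and inside branches).
Carbon count: 15.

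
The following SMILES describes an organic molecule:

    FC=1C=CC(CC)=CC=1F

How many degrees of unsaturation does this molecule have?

Degree of unsaturation = (number of rings) + (number of π bonds).
Ring closures in the SMILES: 1.
π bonds: 3 double bonds (each 1 DoU) → 3 DoU from unsaturation.
Total DoU = 1 + 3 = 4.

4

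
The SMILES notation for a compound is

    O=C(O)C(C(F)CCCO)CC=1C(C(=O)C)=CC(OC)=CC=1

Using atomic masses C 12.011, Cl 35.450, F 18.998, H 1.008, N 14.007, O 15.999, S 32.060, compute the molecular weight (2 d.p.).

312.34 g/mol

First, the molecular formula is C16H21FO5 (counting implicit H from valence).
  C: 16 × 12.011 = 192.176
  F: 1 × 18.998 = 18.998
  H: 21 × 1.008 = 21.168
  O: 5 × 15.999 = 79.995
Sum: 16×12.011 + 1×18.998 + 21×1.008 + 5×15.999 = 312.337 → 312.34 g/mol.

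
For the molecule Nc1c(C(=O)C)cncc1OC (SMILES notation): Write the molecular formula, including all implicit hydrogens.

C8H10N2O2

Walk through each heavy atom and fill implicit hydrogens from standard valence (C 4, N 3, O 2, S 2, halogen 1); for lowercase aromatic atoms, an aromatic c carries 1 H when it has two neighbours and 0 H with three, and aromatic n carries 0 H:
  atom 1: N, bond orders sum to 1 (valence 3) → 2 H
  atom 2: aromatic c, 3 neighbours → 0 H
  atom 3: aromatic c, 3 neighbours → 0 H
  atom 4: C, bond orders sum to 4 (valence 4) → 0 H
  atom 5: O, bond orders sum to 2 (valence 2) → 0 H
  atom 6: C, bond orders sum to 1 (valence 4) → 3 H
  atom 7: aromatic c, 2 neighbours → 1 H
  atom 8: aromatic n, 2 neighbours → 0 H
  atom 9: aromatic c, 2 neighbours → 1 H
  atom 10: aromatic c, 3 neighbours → 0 H
  atom 11: O, bond orders sum to 2 (valence 2) → 0 H
  atom 12: C, bond orders sum to 1 (valence 4) → 3 H
Totals → C:8, H:10, N:2, O:2.
In Hill order: C8H10N2O2.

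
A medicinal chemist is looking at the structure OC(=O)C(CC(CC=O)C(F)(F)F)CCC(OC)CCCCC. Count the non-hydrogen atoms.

Every atom symbol written in the SMILES (organic subset) is one heavy atom; implicit H are not written.
Heavy atoms by element → C:16, F:3, O:4.
Total: 23.

23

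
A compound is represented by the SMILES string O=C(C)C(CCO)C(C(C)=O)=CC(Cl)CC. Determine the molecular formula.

Walk through each heavy atom and fill implicit hydrogens from standard valence (C 4, N 3, O 2, S 2, halogen 1):
  atom 1: O, bond orders sum to 2 (valence 2) → 0 H
  atom 2: C, bond orders sum to 4 (valence 4) → 0 H
  atom 3: C, bond orders sum to 1 (valence 4) → 3 H
  atom 4: C, bond orders sum to 3 (valence 4) → 1 H
  atom 5: C, bond orders sum to 2 (valence 4) → 2 H
  atom 6: C, bond orders sum to 2 (valence 4) → 2 H
  atom 7: O, bond orders sum to 1 (valence 2) → 1 H
  atom 8: C, bond orders sum to 4 (valence 4) → 0 H
  atom 9: C, bond orders sum to 4 (valence 4) → 0 H
  atom 10: C, bond orders sum to 1 (valence 4) → 3 H
  atom 11: O, bond orders sum to 2 (valence 2) → 0 H
  atom 12: C, bond orders sum to 3 (valence 4) → 1 H
  atom 13: C, bond orders sum to 3 (valence 4) → 1 H
  atom 14: Cl (halogen, monovalent) → 0 H
  atom 15: C, bond orders sum to 2 (valence 4) → 2 H
  atom 16: C, bond orders sum to 1 (valence 4) → 3 H
Totals → C:12, H:19, Cl:1, O:3.
In Hill order: C12H19ClO3.

C12H19ClO3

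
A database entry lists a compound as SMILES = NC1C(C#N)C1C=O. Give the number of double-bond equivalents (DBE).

4

Molecular formula: C5H6N2O.
DoU = (2C + 2 + N − H − X) / 2, where X is the halogen count and O/S are ignored.
    = (2·5 + 2 + 2 − 6 − 0) / 2 = 8 / 2 = 4.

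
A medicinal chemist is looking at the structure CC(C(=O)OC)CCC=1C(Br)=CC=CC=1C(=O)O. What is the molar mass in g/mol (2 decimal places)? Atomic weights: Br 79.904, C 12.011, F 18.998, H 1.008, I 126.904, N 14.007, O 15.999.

First, the molecular formula is C13H15BrO4 (counting implicit H from valence).
  Br: 1 × 79.904 = 79.904
  C: 13 × 12.011 = 156.143
  H: 15 × 1.008 = 15.120
  O: 4 × 15.999 = 63.996
Sum: 1×79.904 + 13×12.011 + 15×1.008 + 4×15.999 = 315.163 → 315.16 g/mol.

315.16 g/mol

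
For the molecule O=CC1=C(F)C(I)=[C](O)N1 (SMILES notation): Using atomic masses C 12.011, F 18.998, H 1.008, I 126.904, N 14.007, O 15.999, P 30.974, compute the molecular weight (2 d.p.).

254.99 g/mol

First, the molecular formula is C5H3FINO2 (counting implicit H from valence).
  C: 5 × 12.011 = 60.055
  F: 1 × 18.998 = 18.998
  H: 3 × 1.008 = 3.024
  I: 1 × 126.904 = 126.904
  N: 1 × 14.007 = 14.007
  O: 2 × 15.999 = 31.998
Sum: 5×12.011 + 1×18.998 + 3×1.008 + 1×126.904 + 1×14.007 + 2×15.999 = 254.986 → 254.99 g/mol.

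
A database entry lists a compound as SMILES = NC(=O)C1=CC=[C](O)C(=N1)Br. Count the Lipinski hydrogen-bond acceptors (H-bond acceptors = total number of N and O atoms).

4

N atoms: 2; O atoms: 2.
Lipinski HBA = 2 + 2 = 4.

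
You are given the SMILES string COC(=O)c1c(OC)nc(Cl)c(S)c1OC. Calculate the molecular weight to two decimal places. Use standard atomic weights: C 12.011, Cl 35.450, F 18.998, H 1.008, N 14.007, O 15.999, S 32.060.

First, the molecular formula is C9H10ClNO4S (counting implicit H from valence).
  C: 9 × 12.011 = 108.099
  Cl: 1 × 35.450 = 35.450
  H: 10 × 1.008 = 10.080
  N: 1 × 14.007 = 14.007
  O: 4 × 15.999 = 63.996
  S: 1 × 32.060 = 32.060
Sum: 9×12.011 + 1×35.450 + 10×1.008 + 1×14.007 + 4×15.999 + 1×32.060 = 263.692 → 263.69 g/mol.

263.69 g/mol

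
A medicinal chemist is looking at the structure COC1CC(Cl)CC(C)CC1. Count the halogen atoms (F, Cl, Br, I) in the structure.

1

Halogen atoms appear at heavy-atom position 6 (1×Cl).
Other groups present: 1 ether.
Halogen count: 1.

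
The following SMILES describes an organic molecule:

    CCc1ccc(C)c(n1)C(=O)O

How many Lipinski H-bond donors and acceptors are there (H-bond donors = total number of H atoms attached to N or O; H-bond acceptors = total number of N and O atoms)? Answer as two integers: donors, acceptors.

1, 3

Donors: find every N or O and count the H atoms it carries.
  atom 9 (N): bond orders sum to 3 → 0 H
  atom 11 (O): bond orders sum to 2 → 0 H
  atom 12 (O): bond orders sum to 1 → 1 H
Lipinski HBD = 1.
Acceptors: N atoms = 1, O atoms = 2 → HBA = 3.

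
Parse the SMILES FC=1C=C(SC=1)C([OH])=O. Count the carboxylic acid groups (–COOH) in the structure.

1

The carboxylic acid motif appears at heavy-atom position 7 in the SMILES.
Carboxylic acid count: 1.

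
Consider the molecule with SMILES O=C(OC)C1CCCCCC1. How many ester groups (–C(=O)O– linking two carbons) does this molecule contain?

The ester motif appears at heavy-atom position 2 in the SMILES.
Ester count: 1.

1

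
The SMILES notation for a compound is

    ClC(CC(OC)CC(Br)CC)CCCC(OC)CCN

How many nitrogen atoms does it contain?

1

Scan the SMILES for N atoms (remember two-letter symbols like Cl and Br are single atoms).
Nitrogen count: 1.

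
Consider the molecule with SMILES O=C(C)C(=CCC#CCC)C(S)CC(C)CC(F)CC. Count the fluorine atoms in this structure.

Scan the SMILES for F atoms (remember two-letter symbols like Cl and Br are single atoms).
Fluorine count: 1.

1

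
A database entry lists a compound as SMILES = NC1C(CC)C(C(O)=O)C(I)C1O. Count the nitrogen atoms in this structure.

1

Scan the SMILES for N atoms (remember two-letter symbols like Cl and Br are single atoms).
Nitrogen count: 1.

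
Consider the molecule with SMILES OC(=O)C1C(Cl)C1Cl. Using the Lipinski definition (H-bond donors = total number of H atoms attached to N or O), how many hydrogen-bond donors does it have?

Donors: find every N or O and count the H atoms it carries.
  atom 1 (O): bond orders sum to 1 → 1 H
  atom 3 (O): bond orders sum to 2 → 0 H
Lipinski HBD = 1.

1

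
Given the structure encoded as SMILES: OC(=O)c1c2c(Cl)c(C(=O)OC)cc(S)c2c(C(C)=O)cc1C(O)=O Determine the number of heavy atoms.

25

Every atom symbol written in the SMILES (organic subset) is one heavy atom; implicit H are not written.
Heavy atoms by element → C:16, Cl:1, O:7, S:1.
Total: 25.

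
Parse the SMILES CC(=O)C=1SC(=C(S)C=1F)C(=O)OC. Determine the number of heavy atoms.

Every atom symbol written in the SMILES (organic subset) is one heavy atom; implicit H are not written.
Heavy atoms by element → C:8, F:1, O:3, S:2.
Total: 14.

14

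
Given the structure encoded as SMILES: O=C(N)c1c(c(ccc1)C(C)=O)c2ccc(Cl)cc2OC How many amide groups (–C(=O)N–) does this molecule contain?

The amide motif appears at heavy-atom position 2 in the SMILES.
Other groups present: 1 ether, 1 ketone.
Amide count: 1.

1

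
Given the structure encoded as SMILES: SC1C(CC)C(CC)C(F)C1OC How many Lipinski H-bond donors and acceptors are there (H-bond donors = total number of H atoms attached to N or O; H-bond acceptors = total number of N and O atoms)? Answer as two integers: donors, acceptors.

Donors: find every N or O and count the H atoms it carries.
  atom 12 (O): bond orders sum to 2 → 0 H
Lipinski HBD = 0.
Acceptors: N atoms = 0, O atoms = 1 → HBA = 1.

0, 1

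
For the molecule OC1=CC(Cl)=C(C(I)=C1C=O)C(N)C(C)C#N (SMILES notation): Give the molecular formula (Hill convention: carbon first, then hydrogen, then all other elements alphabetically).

C11H10ClIN2O2

Walk through each heavy atom and fill implicit hydrogens from standard valence (C 4, N 3, O 2, S 2, halogen 1):
  atom 1: O, bond orders sum to 1 (valence 2) → 1 H
  atom 2: C, bond orders sum to 4 (valence 4) → 0 H
  atom 3: C, bond orders sum to 3 (valence 4) → 1 H
  atom 4: C, bond orders sum to 4 (valence 4) → 0 H
  atom 5: Cl (halogen, monovalent) → 0 H
  atom 6: C, bond orders sum to 4 (valence 4) → 0 H
  atom 7: C, bond orders sum to 4 (valence 4) → 0 H
  atom 8: I (halogen, monovalent) → 0 H
  atom 9: C, bond orders sum to 4 (valence 4) → 0 H
  atom 10: C, bond orders sum to 3 (valence 4) → 1 H
  atom 11: O, bond orders sum to 2 (valence 2) → 0 H
  atom 12: C, bond orders sum to 3 (valence 4) → 1 H
  atom 13: N, bond orders sum to 1 (valence 3) → 2 H
  atom 14: C, bond orders sum to 3 (valence 4) → 1 H
  atom 15: C, bond orders sum to 1 (valence 4) → 3 H
  atom 16: C, bond orders sum to 4 (valence 4) → 0 H
  atom 17: N, bond orders sum to 3 (valence 3) → 0 H
Totals → C:11, H:10, Cl:1, I:1, N:2, O:2.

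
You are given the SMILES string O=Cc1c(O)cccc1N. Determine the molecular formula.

C7H7NO2

Walk through each heavy atom and fill implicit hydrogens from standard valence (C 4, N 3, O 2, S 2, halogen 1); for lowercase aromatic atoms, an aromatic c carries 1 H when it has two neighbours and 0 H with three, and aromatic n carries 0 H:
  atom 1: O, bond orders sum to 2 (valence 2) → 0 H
  atom 2: C, bond orders sum to 3 (valence 4) → 1 H
  atom 3: aromatic c, 3 neighbours → 0 H
  atom 4: aromatic c, 3 neighbours → 0 H
  atom 5: O, bond orders sum to 1 (valence 2) → 1 H
  atom 6: aromatic c, 2 neighbours → 1 H
  atom 7: aromatic c, 2 neighbours → 1 H
  atom 8: aromatic c, 2 neighbours → 1 H
  atom 9: aromatic c, 3 neighbours → 0 H
  atom 10: N, bond orders sum to 1 (valence 3) → 2 H
Totals → C:7, H:7, N:1, O:2.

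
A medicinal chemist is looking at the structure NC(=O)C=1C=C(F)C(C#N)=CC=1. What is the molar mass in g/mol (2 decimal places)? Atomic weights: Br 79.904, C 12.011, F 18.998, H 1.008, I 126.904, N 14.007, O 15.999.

First, the molecular formula is C8H5FN2O (counting implicit H from valence).
  C: 8 × 12.011 = 96.088
  F: 1 × 18.998 = 18.998
  H: 5 × 1.008 = 5.040
  N: 2 × 14.007 = 28.014
  O: 1 × 15.999 = 15.999
Sum: 8×12.011 + 1×18.998 + 5×1.008 + 2×14.007 + 1×15.999 = 164.139 → 164.14 g/mol.

164.14 g/mol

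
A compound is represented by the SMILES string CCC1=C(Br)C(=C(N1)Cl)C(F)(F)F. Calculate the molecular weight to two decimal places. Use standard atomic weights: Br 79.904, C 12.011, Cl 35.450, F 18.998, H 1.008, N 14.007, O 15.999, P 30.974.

276.48 g/mol

First, the molecular formula is C7H6BrClF3N (counting implicit H from valence).
  Br: 1 × 79.904 = 79.904
  C: 7 × 12.011 = 84.077
  Cl: 1 × 35.450 = 35.450
  F: 3 × 18.998 = 56.994
  H: 6 × 1.008 = 6.048
  N: 1 × 14.007 = 14.007
Sum: 1×79.904 + 7×12.011 + 1×35.450 + 3×18.998 + 6×1.008 + 1×14.007 = 276.480 → 276.48 g/mol.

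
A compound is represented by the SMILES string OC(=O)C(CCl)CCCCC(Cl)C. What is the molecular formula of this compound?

Walk through each heavy atom and fill implicit hydrogens from standard valence (C 4, N 3, O 2, S 2, halogen 1):
  atom 1: O, bond orders sum to 1 (valence 2) → 1 H
  atom 2: C, bond orders sum to 4 (valence 4) → 0 H
  atom 3: O, bond orders sum to 2 (valence 2) → 0 H
  atom 4: C, bond orders sum to 3 (valence 4) → 1 H
  atom 5: C, bond orders sum to 2 (valence 4) → 2 H
  atom 6: Cl (halogen, monovalent) → 0 H
  atom 7: C, bond orders sum to 2 (valence 4) → 2 H
  atom 8: C, bond orders sum to 2 (valence 4) → 2 H
  atom 9: C, bond orders sum to 2 (valence 4) → 2 H
  atom 10: C, bond orders sum to 2 (valence 4) → 2 H
  atom 11: C, bond orders sum to 3 (valence 4) → 1 H
  atom 12: Cl (halogen, monovalent) → 0 H
  atom 13: C, bond orders sum to 1 (valence 4) → 3 H
Totals → C:9, H:16, Cl:2, O:2.

C9H16Cl2O2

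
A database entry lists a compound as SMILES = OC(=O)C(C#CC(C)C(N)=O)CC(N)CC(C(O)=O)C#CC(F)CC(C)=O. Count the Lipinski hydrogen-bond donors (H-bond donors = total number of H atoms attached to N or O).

6

Donors: find every N or O and count the H atoms it carries.
  atom 1 (O): bond orders sum to 1 → 1 H
  atom 3 (O): bond orders sum to 2 → 0 H
  atom 10 (N): bond orders sum to 1 → 2 H
  atom 11 (O): bond orders sum to 2 → 0 H
  atom 14 (N): bond orders sum to 1 → 2 H
  atom 18 (O): bond orders sum to 1 → 1 H
  atom 19 (O): bond orders sum to 2 → 0 H
  atom 27 (O): bond orders sum to 2 → 0 H
Lipinski HBD = 6.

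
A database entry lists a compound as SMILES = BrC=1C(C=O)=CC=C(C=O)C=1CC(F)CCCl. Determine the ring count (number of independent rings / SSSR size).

In SMILES, each pair of matching ring-closure digits denotes one ring-closing bond; the number of such bonds equals the number of independent rings.
Ring-closure bonds here: 1.

1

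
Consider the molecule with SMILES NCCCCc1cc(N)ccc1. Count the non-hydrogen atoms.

12

Every atom symbol written in the SMILES (organic subset) is one heavy atom; implicit H are not written.
Heavy atoms by element → C:10, N:2.
Total: 12.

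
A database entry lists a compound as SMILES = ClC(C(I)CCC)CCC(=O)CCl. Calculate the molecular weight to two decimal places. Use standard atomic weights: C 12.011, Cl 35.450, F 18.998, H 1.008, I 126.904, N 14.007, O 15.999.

First, the molecular formula is C9H15Cl2IO (counting implicit H from valence).
  C: 9 × 12.011 = 108.099
  Cl: 2 × 35.450 = 70.900
  H: 15 × 1.008 = 15.120
  I: 1 × 126.904 = 126.904
  O: 1 × 15.999 = 15.999
Sum: 9×12.011 + 2×35.450 + 15×1.008 + 1×126.904 + 1×15.999 = 337.022 → 337.02 g/mol.

337.02 g/mol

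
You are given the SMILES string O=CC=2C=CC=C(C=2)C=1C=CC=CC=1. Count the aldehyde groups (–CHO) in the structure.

The aldehyde motif appears at heavy-atom position 2 in the SMILES.
Aldehyde count: 1.

1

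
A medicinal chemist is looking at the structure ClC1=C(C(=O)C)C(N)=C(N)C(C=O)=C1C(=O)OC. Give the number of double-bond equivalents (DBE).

Molecular formula: C11H11ClN2O4.
DoU = (2C + 2 + N − H − X) / 2, where X is the halogen count and O/S are ignored.
    = (2·11 + 2 + 2 − 11 − 1) / 2 = 14 / 2 = 7.

7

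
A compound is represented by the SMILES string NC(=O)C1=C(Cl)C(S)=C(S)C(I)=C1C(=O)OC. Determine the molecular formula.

C9H7ClINO3S2

Walk through each heavy atom and fill implicit hydrogens from standard valence (C 4, N 3, O 2, S 2, halogen 1):
  atom 1: N, bond orders sum to 1 (valence 3) → 2 H
  atom 2: C, bond orders sum to 4 (valence 4) → 0 H
  atom 3: O, bond orders sum to 2 (valence 2) → 0 H
  atom 4: C, bond orders sum to 4 (valence 4) → 0 H
  atom 5: C, bond orders sum to 4 (valence 4) → 0 H
  atom 6: Cl (halogen, monovalent) → 0 H
  atom 7: C, bond orders sum to 4 (valence 4) → 0 H
  atom 8: S, bond orders sum to 1 (valence 2) → 1 H
  atom 9: C, bond orders sum to 4 (valence 4) → 0 H
  atom 10: S, bond orders sum to 1 (valence 2) → 1 H
  atom 11: C, bond orders sum to 4 (valence 4) → 0 H
  atom 12: I (halogen, monovalent) → 0 H
  atom 13: C, bond orders sum to 4 (valence 4) → 0 H
  atom 14: C, bond orders sum to 4 (valence 4) → 0 H
  atom 15: O, bond orders sum to 2 (valence 2) → 0 H
  atom 16: O, bond orders sum to 2 (valence 2) → 0 H
  atom 17: C, bond orders sum to 1 (valence 4) → 3 H
Totals → C:9, H:7, Cl:1, I:1, N:1, O:3, S:2.
In Hill order: C9H7ClINO3S2.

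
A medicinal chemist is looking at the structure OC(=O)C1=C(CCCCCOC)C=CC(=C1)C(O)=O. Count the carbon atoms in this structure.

Count every carbon token in the SMILES (each C, including those in ring-closure positions and inside branches).
Carbon count: 14.

14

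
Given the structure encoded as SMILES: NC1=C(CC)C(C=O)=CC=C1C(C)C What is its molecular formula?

Walk through each heavy atom and fill implicit hydrogens from standard valence (C 4, N 3, O 2, S 2, halogen 1):
  atom 1: N, bond orders sum to 1 (valence 3) → 2 H
  atom 2: C, bond orders sum to 4 (valence 4) → 0 H
  atom 3: C, bond orders sum to 4 (valence 4) → 0 H
  atom 4: C, bond orders sum to 2 (valence 4) → 2 H
  atom 5: C, bond orders sum to 1 (valence 4) → 3 H
  atom 6: C, bond orders sum to 4 (valence 4) → 0 H
  atom 7: C, bond orders sum to 3 (valence 4) → 1 H
  atom 8: O, bond orders sum to 2 (valence 2) → 0 H
  atom 9: C, bond orders sum to 3 (valence 4) → 1 H
  atom 10: C, bond orders sum to 3 (valence 4) → 1 H
  atom 11: C, bond orders sum to 4 (valence 4) → 0 H
  atom 12: C, bond orders sum to 3 (valence 4) → 1 H
  atom 13: C, bond orders sum to 1 (valence 4) → 3 H
  atom 14: C, bond orders sum to 1 (valence 4) → 3 H
Totals → C:12, H:17, N:1, O:1.

C12H17NO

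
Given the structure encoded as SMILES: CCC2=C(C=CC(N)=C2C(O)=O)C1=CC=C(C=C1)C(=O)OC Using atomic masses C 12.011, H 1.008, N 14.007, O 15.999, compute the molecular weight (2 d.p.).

First, the molecular formula is C17H17NO4 (counting implicit H from valence).
  C: 17 × 12.011 = 204.187
  H: 17 × 1.008 = 17.136
  N: 1 × 14.007 = 14.007
  O: 4 × 15.999 = 63.996
Sum: 17×12.011 + 17×1.008 + 1×14.007 + 4×15.999 = 299.326 → 299.33 g/mol.

299.33 g/mol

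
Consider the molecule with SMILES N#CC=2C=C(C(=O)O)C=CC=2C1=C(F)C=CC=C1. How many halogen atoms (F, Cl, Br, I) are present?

1

Halogen atoms appear at heavy-atom position 14 (1×F).
Other groups present: 1 carboxylic acid, 1 nitrile.
Halogen count: 1.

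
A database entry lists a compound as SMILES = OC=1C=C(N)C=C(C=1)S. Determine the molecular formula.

C6H7NOS

Walk through each heavy atom and fill implicit hydrogens from standard valence (C 4, N 3, O 2, S 2, halogen 1):
  atom 1: O, bond orders sum to 1 (valence 2) → 1 H
  atom 2: C, bond orders sum to 4 (valence 4) → 0 H
  atom 3: C, bond orders sum to 3 (valence 4) → 1 H
  atom 4: C, bond orders sum to 4 (valence 4) → 0 H
  atom 5: N, bond orders sum to 1 (valence 3) → 2 H
  atom 6: C, bond orders sum to 3 (valence 4) → 1 H
  atom 7: C, bond orders sum to 4 (valence 4) → 0 H
  atom 8: C, bond orders sum to 3 (valence 4) → 1 H
  atom 9: S, bond orders sum to 1 (valence 2) → 1 H
Totals → C:6, H:7, N:1, O:1, S:1.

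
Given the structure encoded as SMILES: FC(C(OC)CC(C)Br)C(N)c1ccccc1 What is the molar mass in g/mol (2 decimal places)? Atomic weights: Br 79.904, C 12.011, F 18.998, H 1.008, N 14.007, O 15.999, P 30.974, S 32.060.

304.20 g/mol

First, the molecular formula is C13H19BrFNO (counting implicit H from valence).
  Br: 1 × 79.904 = 79.904
  C: 13 × 12.011 = 156.143
  F: 1 × 18.998 = 18.998
  H: 19 × 1.008 = 19.152
  N: 1 × 14.007 = 14.007
  O: 1 × 15.999 = 15.999
Sum: 1×79.904 + 13×12.011 + 1×18.998 + 19×1.008 + 1×14.007 + 1×15.999 = 304.203 → 304.20 g/mol.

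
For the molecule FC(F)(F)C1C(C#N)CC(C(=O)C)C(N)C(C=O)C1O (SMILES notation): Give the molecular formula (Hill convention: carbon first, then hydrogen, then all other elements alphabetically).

Walk through each heavy atom and fill implicit hydrogens from standard valence (C 4, N 3, O 2, S 2, halogen 1):
  atom 1: F (halogen, monovalent) → 0 H
  atom 2: C, bond orders sum to 4 (valence 4) → 0 H
  atom 3: F (halogen, monovalent) → 0 H
  atom 4: F (halogen, monovalent) → 0 H
  atom 5: C, bond orders sum to 3 (valence 4) → 1 H
  atom 6: C, bond orders sum to 3 (valence 4) → 1 H
  atom 7: C, bond orders sum to 4 (valence 4) → 0 H
  atom 8: N, bond orders sum to 3 (valence 3) → 0 H
  atom 9: C, bond orders sum to 2 (valence 4) → 2 H
  atom 10: C, bond orders sum to 3 (valence 4) → 1 H
  atom 11: C, bond orders sum to 4 (valence 4) → 0 H
  atom 12: O, bond orders sum to 2 (valence 2) → 0 H
  atom 13: C, bond orders sum to 1 (valence 4) → 3 H
  atom 14: C, bond orders sum to 3 (valence 4) → 1 H
  atom 15: N, bond orders sum to 1 (valence 3) → 2 H
  atom 16: C, bond orders sum to 3 (valence 4) → 1 H
  atom 17: C, bond orders sum to 3 (valence 4) → 1 H
  atom 18: O, bond orders sum to 2 (valence 2) → 0 H
  atom 19: C, bond orders sum to 3 (valence 4) → 1 H
  atom 20: O, bond orders sum to 1 (valence 2) → 1 H
Totals → C:12, H:15, F:3, N:2, O:3.

C12H15F3N2O3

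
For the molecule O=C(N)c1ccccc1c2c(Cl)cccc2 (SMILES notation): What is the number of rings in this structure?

2

In SMILES, each pair of matching ring-closure digits denotes one ring-closing bond; the number of such bonds equals the number of independent rings.
Ring-closure bonds here: 2.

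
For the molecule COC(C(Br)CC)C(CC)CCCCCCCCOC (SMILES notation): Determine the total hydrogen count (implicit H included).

Walk through each heavy atom and fill implicit hydrogens from standard valence (C 4, N 3, O 2, S 2, halogen 1):
  atom 1: C, bond orders sum to 1 (valence 4) → 3 H
  atom 2: O, bond orders sum to 2 (valence 2) → 0 H
  atom 3: C, bond orders sum to 3 (valence 4) → 1 H
  atom 4: C, bond orders sum to 3 (valence 4) → 1 H
  atom 5: Br (halogen, monovalent) → 0 H
  atom 6: C, bond orders sum to 2 (valence 4) → 2 H
  atom 7: C, bond orders sum to 1 (valence 4) → 3 H
  atom 8: C, bond orders sum to 3 (valence 4) → 1 H
  atom 9: C, bond orders sum to 2 (valence 4) → 2 H
  atom 10: C, bond orders sum to 1 (valence 4) → 3 H
  atom 11: C, bond orders sum to 2 (valence 4) → 2 H
  atom 12: C, bond orders sum to 2 (valence 4) → 2 H
  atom 13: C, bond orders sum to 2 (valence 4) → 2 H
  atom 14: C, bond orders sum to 2 (valence 4) → 2 H
  atom 15: C, bond orders sum to 2 (valence 4) → 2 H
  atom 16: C, bond orders sum to 2 (valence 4) → 2 H
  atom 17: C, bond orders sum to 2 (valence 4) → 2 H
  atom 18: C, bond orders sum to 2 (valence 4) → 2 H
  atom 19: O, bond orders sum to 2 (valence 2) → 0 H
  atom 20: C, bond orders sum to 1 (valence 4) → 3 H
Total hydrogens: 35.

35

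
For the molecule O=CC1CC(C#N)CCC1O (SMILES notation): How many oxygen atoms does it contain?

Scan the SMILES for O atoms (remember two-letter symbols like Cl and Br are single atoms).
Oxygen count: 2.

2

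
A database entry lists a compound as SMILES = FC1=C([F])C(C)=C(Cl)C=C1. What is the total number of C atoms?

7

Count every carbon token in the SMILES (each C, including those in ring-closure positions and inside branches).
Carbon count: 7.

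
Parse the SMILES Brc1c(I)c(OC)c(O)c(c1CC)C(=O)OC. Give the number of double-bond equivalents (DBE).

5

Molecular formula: C11H12BrIO4.
DoU = (2C + 2 + N − H − X) / 2, where X is the halogen count and O/S are ignored.
    = (2·11 + 2 + 0 − 12 − 2) / 2 = 10 / 2 = 5.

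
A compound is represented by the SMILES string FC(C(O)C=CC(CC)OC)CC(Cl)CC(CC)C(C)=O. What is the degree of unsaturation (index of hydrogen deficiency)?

2

Molecular formula: C16H28ClFO3.
DoU = (2C + 2 + N − H − X) / 2, where X is the halogen count and O/S are ignored.
    = (2·16 + 2 + 0 − 28 − 2) / 2 = 4 / 2 = 2.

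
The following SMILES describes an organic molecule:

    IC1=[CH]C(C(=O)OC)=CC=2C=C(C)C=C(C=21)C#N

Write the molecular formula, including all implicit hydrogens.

C14H10INO2

Walk through each heavy atom and fill implicit hydrogens from standard valence (C 4, N 3, O 2, S 2, halogen 1):
  atom 1: I (halogen, monovalent) → 0 H
  atom 2: C, bond orders sum to 4 (valence 4) → 0 H
  atom 3: C with explicit H count 1
  atom 4: C, bond orders sum to 4 (valence 4) → 0 H
  atom 5: C, bond orders sum to 4 (valence 4) → 0 H
  atom 6: O, bond orders sum to 2 (valence 2) → 0 H
  atom 7: O, bond orders sum to 2 (valence 2) → 0 H
  atom 8: C, bond orders sum to 1 (valence 4) → 3 H
  atom 9: C, bond orders sum to 3 (valence 4) → 1 H
  atom 10: C, bond orders sum to 4 (valence 4) → 0 H
  atom 11: C, bond orders sum to 3 (valence 4) → 1 H
  atom 12: C, bond orders sum to 4 (valence 4) → 0 H
  atom 13: C, bond orders sum to 1 (valence 4) → 3 H
  atom 14: C, bond orders sum to 3 (valence 4) → 1 H
  atom 15: C, bond orders sum to 4 (valence 4) → 0 H
  atom 16: C, bond orders sum to 4 (valence 4) → 0 H
  atom 17: C, bond orders sum to 4 (valence 4) → 0 H
  atom 18: N, bond orders sum to 3 (valence 3) → 0 H
Totals → C:14, H:10, I:1, N:1, O:2.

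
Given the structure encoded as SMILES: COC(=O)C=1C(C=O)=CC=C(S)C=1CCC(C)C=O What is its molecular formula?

C14H16O4S

Walk through each heavy atom and fill implicit hydrogens from standard valence (C 4, N 3, O 2, S 2, halogen 1):
  atom 1: C, bond orders sum to 1 (valence 4) → 3 H
  atom 2: O, bond orders sum to 2 (valence 2) → 0 H
  atom 3: C, bond orders sum to 4 (valence 4) → 0 H
  atom 4: O, bond orders sum to 2 (valence 2) → 0 H
  atom 5: C, bond orders sum to 4 (valence 4) → 0 H
  atom 6: C, bond orders sum to 4 (valence 4) → 0 H
  atom 7: C, bond orders sum to 3 (valence 4) → 1 H
  atom 8: O, bond orders sum to 2 (valence 2) → 0 H
  atom 9: C, bond orders sum to 3 (valence 4) → 1 H
  atom 10: C, bond orders sum to 3 (valence 4) → 1 H
  atom 11: C, bond orders sum to 4 (valence 4) → 0 H
  atom 12: S, bond orders sum to 1 (valence 2) → 1 H
  atom 13: C, bond orders sum to 4 (valence 4) → 0 H
  atom 14: C, bond orders sum to 2 (valence 4) → 2 H
  atom 15: C, bond orders sum to 2 (valence 4) → 2 H
  atom 16: C, bond orders sum to 3 (valence 4) → 1 H
  atom 17: C, bond orders sum to 1 (valence 4) → 3 H
  atom 18: C, bond orders sum to 3 (valence 4) → 1 H
  atom 19: O, bond orders sum to 2 (valence 2) → 0 H
Totals → C:14, H:16, O:4, S:1.
In Hill order: C14H16O4S.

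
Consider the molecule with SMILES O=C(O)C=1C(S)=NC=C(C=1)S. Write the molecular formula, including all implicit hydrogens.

Walk through each heavy atom and fill implicit hydrogens from standard valence (C 4, N 3, O 2, S 2, halogen 1):
  atom 1: O, bond orders sum to 2 (valence 2) → 0 H
  atom 2: C, bond orders sum to 4 (valence 4) → 0 H
  atom 3: O, bond orders sum to 1 (valence 2) → 1 H
  atom 4: C, bond orders sum to 4 (valence 4) → 0 H
  atom 5: C, bond orders sum to 4 (valence 4) → 0 H
  atom 6: S, bond orders sum to 1 (valence 2) → 1 H
  atom 7: N, bond orders sum to 3 (valence 3) → 0 H
  atom 8: C, bond orders sum to 3 (valence 4) → 1 H
  atom 9: C, bond orders sum to 4 (valence 4) → 0 H
  atom 10: C, bond orders sum to 3 (valence 4) → 1 H
  atom 11: S, bond orders sum to 1 (valence 2) → 1 H
Totals → C:6, H:5, N:1, O:2, S:2.

C6H5NO2S2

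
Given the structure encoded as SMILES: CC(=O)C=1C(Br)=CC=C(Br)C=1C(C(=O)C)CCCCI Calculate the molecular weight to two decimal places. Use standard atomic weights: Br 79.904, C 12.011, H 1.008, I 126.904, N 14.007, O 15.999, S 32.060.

First, the molecular formula is C15H17Br2IO2 (counting implicit H from valence).
  Br: 2 × 79.904 = 159.808
  C: 15 × 12.011 = 180.165
  H: 17 × 1.008 = 17.136
  I: 1 × 126.904 = 126.904
  O: 2 × 15.999 = 31.998
Sum: 2×79.904 + 15×12.011 + 17×1.008 + 1×126.904 + 2×15.999 = 516.011 → 516.01 g/mol.

516.01 g/mol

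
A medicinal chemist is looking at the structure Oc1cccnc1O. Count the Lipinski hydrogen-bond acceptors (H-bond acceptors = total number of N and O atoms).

N atoms: 1; O atoms: 2.
Lipinski HBA = 1 + 2 = 3.

3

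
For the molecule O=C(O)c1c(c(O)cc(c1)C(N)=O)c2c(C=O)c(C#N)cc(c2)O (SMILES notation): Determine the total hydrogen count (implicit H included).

10

Walk through each heavy atom and fill implicit hydrogens from standard valence (C 4, N 3, O 2, S 2, halogen 1); for lowercase aromatic atoms, an aromatic c carries 1 H when it has two neighbours and 0 H with three, and aromatic n carries 0 H:
  atom 1: O, bond orders sum to 2 (valence 2) → 0 H
  atom 2: C, bond orders sum to 4 (valence 4) → 0 H
  atom 3: O, bond orders sum to 1 (valence 2) → 1 H
  atom 4: aromatic c, 3 neighbours → 0 H
  atom 5: aromatic c, 3 neighbours → 0 H
  atom 6: aromatic c, 3 neighbours → 0 H
  atom 7: O, bond orders sum to 1 (valence 2) → 1 H
  atom 8: aromatic c, 2 neighbours → 1 H
  atom 9: aromatic c, 3 neighbours → 0 H
  atom 10: aromatic c, 2 neighbours → 1 H
  atom 11: C, bond orders sum to 4 (valence 4) → 0 H
  atom 12: N, bond orders sum to 1 (valence 3) → 2 H
  atom 13: O, bond orders sum to 2 (valence 2) → 0 H
  atom 14: aromatic c, 3 neighbours → 0 H
  atom 15: aromatic c, 3 neighbours → 0 H
  atom 16: C, bond orders sum to 3 (valence 4) → 1 H
  atom 17: O, bond orders sum to 2 (valence 2) → 0 H
  atom 18: aromatic c, 3 neighbours → 0 H
  atom 19: C, bond orders sum to 4 (valence 4) → 0 H
  atom 20: N, bond orders sum to 3 (valence 3) → 0 H
  atom 21: aromatic c, 2 neighbours → 1 H
  atom 22: aromatic c, 3 neighbours → 0 H
  atom 23: aromatic c, 2 neighbours → 1 H
  atom 24: O, bond orders sum to 1 (valence 2) → 1 H
Total hydrogens: 10.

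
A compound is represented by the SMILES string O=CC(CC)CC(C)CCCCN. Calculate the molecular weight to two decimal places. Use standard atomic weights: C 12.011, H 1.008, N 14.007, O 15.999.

185.31 g/mol

First, the molecular formula is C11H23NO (counting implicit H from valence).
  C: 11 × 12.011 = 132.121
  H: 23 × 1.008 = 23.184
  N: 1 × 14.007 = 14.007
  O: 1 × 15.999 = 15.999
Sum: 11×12.011 + 23×1.008 + 1×14.007 + 1×15.999 = 185.311 → 185.31 g/mol.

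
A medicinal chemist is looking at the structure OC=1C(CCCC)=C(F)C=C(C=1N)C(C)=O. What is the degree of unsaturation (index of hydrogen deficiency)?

Molecular formula: C12H16FNO2.
DoU = (2C + 2 + N − H − X) / 2, where X is the halogen count and O/S are ignored.
    = (2·12 + 2 + 1 − 16 − 1) / 2 = 10 / 2 = 5.

5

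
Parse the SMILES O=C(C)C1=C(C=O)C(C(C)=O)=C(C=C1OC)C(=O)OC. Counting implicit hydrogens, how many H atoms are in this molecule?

Walk through each heavy atom and fill implicit hydrogens from standard valence (C 4, N 3, O 2, S 2, halogen 1):
  atom 1: O, bond orders sum to 2 (valence 2) → 0 H
  atom 2: C, bond orders sum to 4 (valence 4) → 0 H
  atom 3: C, bond orders sum to 1 (valence 4) → 3 H
  atom 4: C, bond orders sum to 4 (valence 4) → 0 H
  atom 5: C, bond orders sum to 4 (valence 4) → 0 H
  atom 6: C, bond orders sum to 3 (valence 4) → 1 H
  atom 7: O, bond orders sum to 2 (valence 2) → 0 H
  atom 8: C, bond orders sum to 4 (valence 4) → 0 H
  atom 9: C, bond orders sum to 4 (valence 4) → 0 H
  atom 10: C, bond orders sum to 1 (valence 4) → 3 H
  atom 11: O, bond orders sum to 2 (valence 2) → 0 H
  atom 12: C, bond orders sum to 4 (valence 4) → 0 H
  atom 13: C, bond orders sum to 3 (valence 4) → 1 H
  atom 14: C, bond orders sum to 4 (valence 4) → 0 H
  atom 15: O, bond orders sum to 2 (valence 2) → 0 H
  atom 16: C, bond orders sum to 1 (valence 4) → 3 H
  atom 17: C, bond orders sum to 4 (valence 4) → 0 H
  atom 18: O, bond orders sum to 2 (valence 2) → 0 H
  atom 19: O, bond orders sum to 2 (valence 2) → 0 H
  atom 20: C, bond orders sum to 1 (valence 4) → 3 H
Total hydrogens: 14.

14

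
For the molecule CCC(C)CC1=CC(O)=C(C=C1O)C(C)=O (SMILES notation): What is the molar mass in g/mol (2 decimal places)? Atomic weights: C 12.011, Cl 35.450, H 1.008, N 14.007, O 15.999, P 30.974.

First, the molecular formula is C13H18O3 (counting implicit H from valence).
  C: 13 × 12.011 = 156.143
  H: 18 × 1.008 = 18.144
  O: 3 × 15.999 = 47.997
Sum: 13×12.011 + 18×1.008 + 3×15.999 = 222.284 → 222.28 g/mol.

222.28 g/mol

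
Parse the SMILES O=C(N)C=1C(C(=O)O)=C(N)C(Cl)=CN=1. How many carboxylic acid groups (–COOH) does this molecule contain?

The carboxylic acid motif appears at heavy-atom position 6 in the SMILES.
Other groups present: 1 amide, 1 primary amine.
Carboxylic acid count: 1.

1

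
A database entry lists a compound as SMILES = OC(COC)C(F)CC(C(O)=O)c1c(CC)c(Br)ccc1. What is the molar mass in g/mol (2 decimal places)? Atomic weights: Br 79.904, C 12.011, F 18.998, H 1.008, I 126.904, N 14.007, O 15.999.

First, the molecular formula is C15H20BrFO4 (counting implicit H from valence).
  Br: 1 × 79.904 = 79.904
  C: 15 × 12.011 = 180.165
  F: 1 × 18.998 = 18.998
  H: 20 × 1.008 = 20.160
  O: 4 × 15.999 = 63.996
Sum: 1×79.904 + 15×12.011 + 1×18.998 + 20×1.008 + 4×15.999 = 363.223 → 363.22 g/mol.

363.22 g/mol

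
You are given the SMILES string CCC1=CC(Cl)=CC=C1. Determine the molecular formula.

C8H9Cl

Walk through each heavy atom and fill implicit hydrogens from standard valence (C 4, N 3, O 2, S 2, halogen 1):
  atom 1: C, bond orders sum to 1 (valence 4) → 3 H
  atom 2: C, bond orders sum to 2 (valence 4) → 2 H
  atom 3: C, bond orders sum to 4 (valence 4) → 0 H
  atom 4: C, bond orders sum to 3 (valence 4) → 1 H
  atom 5: C, bond orders sum to 4 (valence 4) → 0 H
  atom 6: Cl (halogen, monovalent) → 0 H
  atom 7: C, bond orders sum to 3 (valence 4) → 1 H
  atom 8: C, bond orders sum to 3 (valence 4) → 1 H
  atom 9: C, bond orders sum to 3 (valence 4) → 1 H
Totals → C:8, H:9, Cl:1.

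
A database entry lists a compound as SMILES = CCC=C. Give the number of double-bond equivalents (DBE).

Molecular formula: C4H8.
DoU = (2C + 2 + N − H − X) / 2, where X is the halogen count and O/S are ignored.
    = (2·4 + 2 + 0 − 8 − 0) / 2 = 2 / 2 = 1.

1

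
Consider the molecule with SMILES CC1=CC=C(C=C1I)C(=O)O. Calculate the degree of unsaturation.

Molecular formula: C8H7IO2.
DoU = (2C + 2 + N − H − X) / 2, where X is the halogen count and O/S are ignored.
    = (2·8 + 2 + 0 − 7 − 1) / 2 = 10 / 2 = 5.

5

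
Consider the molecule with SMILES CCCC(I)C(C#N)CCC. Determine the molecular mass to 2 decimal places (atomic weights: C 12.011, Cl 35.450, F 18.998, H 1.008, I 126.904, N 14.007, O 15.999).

265.14 g/mol

First, the molecular formula is C9H16IN (counting implicit H from valence).
  C: 9 × 12.011 = 108.099
  H: 16 × 1.008 = 16.128
  I: 1 × 126.904 = 126.904
  N: 1 × 14.007 = 14.007
Sum: 9×12.011 + 16×1.008 + 1×126.904 + 1×14.007 = 265.138 → 265.14 g/mol.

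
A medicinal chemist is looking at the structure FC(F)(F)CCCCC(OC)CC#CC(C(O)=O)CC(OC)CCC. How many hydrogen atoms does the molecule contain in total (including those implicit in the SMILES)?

29

Walk through each heavy atom and fill implicit hydrogens from standard valence (C 4, N 3, O 2, S 2, halogen 1):
  atom 1: F (halogen, monovalent) → 0 H
  atom 2: C, bond orders sum to 4 (valence 4) → 0 H
  atom 3: F (halogen, monovalent) → 0 H
  atom 4: F (halogen, monovalent) → 0 H
  atom 5: C, bond orders sum to 2 (valence 4) → 2 H
  atom 6: C, bond orders sum to 2 (valence 4) → 2 H
  atom 7: C, bond orders sum to 2 (valence 4) → 2 H
  atom 8: C, bond orders sum to 2 (valence 4) → 2 H
  atom 9: C, bond orders sum to 3 (valence 4) → 1 H
  atom 10: O, bond orders sum to 2 (valence 2) → 0 H
  atom 11: C, bond orders sum to 1 (valence 4) → 3 H
  atom 12: C, bond orders sum to 2 (valence 4) → 2 H
  atom 13: C, bond orders sum to 4 (valence 4) → 0 H
  atom 14: C, bond orders sum to 4 (valence 4) → 0 H
  atom 15: C, bond orders sum to 3 (valence 4) → 1 H
  atom 16: C, bond orders sum to 4 (valence 4) → 0 H
  atom 17: O, bond orders sum to 1 (valence 2) → 1 H
  atom 18: O, bond orders sum to 2 (valence 2) → 0 H
  atom 19: C, bond orders sum to 2 (valence 4) → 2 H
  atom 20: C, bond orders sum to 3 (valence 4) → 1 H
  atom 21: O, bond orders sum to 2 (valence 2) → 0 H
  atom 22: C, bond orders sum to 1 (valence 4) → 3 H
  atom 23: C, bond orders sum to 2 (valence 4) → 2 H
  atom 24: C, bond orders sum to 2 (valence 4) → 2 H
  atom 25: C, bond orders sum to 1 (valence 4) → 3 H
Total hydrogens: 29.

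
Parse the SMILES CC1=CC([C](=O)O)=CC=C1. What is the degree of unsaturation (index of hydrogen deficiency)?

Degree of unsaturation = (number of rings) + (number of π bonds).
Ring closures in the SMILES: 1.
π bonds: 4 double bonds (each 1 DoU) → 4 DoU from unsaturation.
Total DoU = 1 + 4 = 5.

5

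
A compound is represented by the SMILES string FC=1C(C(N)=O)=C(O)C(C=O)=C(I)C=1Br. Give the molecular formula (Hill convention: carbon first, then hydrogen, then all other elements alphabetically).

Walk through each heavy atom and fill implicit hydrogens from standard valence (C 4, N 3, O 2, S 2, halogen 1):
  atom 1: F (halogen, monovalent) → 0 H
  atom 2: C, bond orders sum to 4 (valence 4) → 0 H
  atom 3: C, bond orders sum to 4 (valence 4) → 0 H
  atom 4: C, bond orders sum to 4 (valence 4) → 0 H
  atom 5: N, bond orders sum to 1 (valence 3) → 2 H
  atom 6: O, bond orders sum to 2 (valence 2) → 0 H
  atom 7: C, bond orders sum to 4 (valence 4) → 0 H
  atom 8: O, bond orders sum to 1 (valence 2) → 1 H
  atom 9: C, bond orders sum to 4 (valence 4) → 0 H
  atom 10: C, bond orders sum to 3 (valence 4) → 1 H
  atom 11: O, bond orders sum to 2 (valence 2) → 0 H
  atom 12: C, bond orders sum to 4 (valence 4) → 0 H
  atom 13: I (halogen, monovalent) → 0 H
  atom 14: C, bond orders sum to 4 (valence 4) → 0 H
  atom 15: Br (halogen, monovalent) → 0 H
Totals → C:8, H:4, Br:1, F:1, I:1, N:1, O:3.
In Hill order: C8H4BrFINO3.

C8H4BrFINO3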